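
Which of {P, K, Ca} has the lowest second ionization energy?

Ca

IE_2 is the cost of taking one more electron from the +1 cation: P⁺ still has 4 valence electrons; K⁺ is the bare [Ar] core; Ca⁺ still has 1 valence electron.
Breaking into a closed-shell core is much more expensive than removing a leftover valence electron — K has the largest IE_2 here.
Valence configurations: P⁺ [Ne]3s²3p², Ca⁺ [Ar]4s¹.
Tabulated IE_2 (kJ/mol): P 1907, K 3052, Ca 1145.
Putting it together, IE_2: Ca < P < K.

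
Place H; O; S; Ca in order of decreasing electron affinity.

H is in period 1, group 1; O is in period 2, group 16; S is in period 3, group 16; Ca is in period 4, group 2.
Atoms with high Z_eff and room in the valence shell (especially the halogens) have the most exothermic electron affinities.
These span different periods and groups, so the two trends combine.
H > Ca: period and group pull opposite ways; the down-group shift dominates (73 vs 2 kJ/mol).
O > H: the two effects oppose for this pair; the across-period effect wins (141 vs 73 kJ/mol).
S > O: this pair runs against the simple trend — see the exception note.
Note the exception: S has a higher electron affinity than O, contrary to the simple trend — the compact 2p subshell of O repels the added electron more than S's larger 3p does.
Tabulated electron affinity (kJ/mol): H 73, O 141, S 200, Ca 2.
So from highest to lowest: S > O > H > Ca.

S > O > H > Ca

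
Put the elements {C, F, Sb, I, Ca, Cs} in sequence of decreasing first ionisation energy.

F, C, I, Sb, Ca, Cs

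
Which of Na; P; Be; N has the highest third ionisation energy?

IE_3 is the cost of taking one more electron from the +2 cation: Na²⁺ is already 1 electron into the core; P²⁺ still has 3 valence electrons; Be²⁺ is the bare [He] core; N²⁺ still has 3 valence electrons.
Breaking into a closed-shell core is much more expensive than removing a leftover valence electron — Na and Be have the largest IE_3 here.
Valence configurations: P²⁺ [Ne]3s²3p¹, N²⁺ [He]2s²2p¹.
Tabulated IE_3 (kJ/mol): Na 6910, P 2914, Be 14849, N 4578.
Overall IE_3 order: P < N < Na < Be.

Be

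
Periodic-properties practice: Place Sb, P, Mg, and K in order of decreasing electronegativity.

P, Sb, Mg, K

Smaller atoms with higher effective nuclear charge are more electronegative.
Neither a single period nor a single group — weigh both effects.
Mg > K: relative to K, both the across-period and down-group shifts push Mg's electronegativity up.
Sb > Mg: the two effects oppose for this pair; the across-period effect wins (2.05 vs 1.31).
P > Sb: P sits above Sb in group 15, so the down-group effect alone puts P higher.
For reference (Pauling): Mg 1.31, P 2.19, K 0.82, Sb 2.05.
So from highest to lowest: P > Sb > Mg > K.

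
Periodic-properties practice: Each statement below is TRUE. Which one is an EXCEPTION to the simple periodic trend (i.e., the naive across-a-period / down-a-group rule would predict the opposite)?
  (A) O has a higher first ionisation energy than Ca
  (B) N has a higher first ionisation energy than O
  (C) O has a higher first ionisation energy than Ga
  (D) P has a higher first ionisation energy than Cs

The general trend: first ionisation energy increases across a period and decreases down a group.
(A) O (period 2, group 16) vs Ca (period 4, group 2): the stated order agrees with the simple trend.
(B) N (period 2, group 15) vs O (period 2, group 16): the stated order contradicts the simple trend.
(C) O (period 2, group 16) vs Ga (period 4, group 13): the stated order agrees with the simple trend.
(D) P (period 3, group 15) vs Cs (period 6, group 1): the stated order agrees with the simple trend.
The exception is (B): pairing an electron in O's 2p⁴ costs repulsion energy, so O ionizes more easily than half-filled N (2p³).

(B)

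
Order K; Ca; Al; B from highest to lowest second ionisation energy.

K > B > Al > Ca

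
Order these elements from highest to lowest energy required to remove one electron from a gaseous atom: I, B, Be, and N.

Be is in period 2, group 2; B is in period 2, group 13; N is in period 2, group 15; I is in period 5, group 17.
First ionization energy rises across a period (greater Z_eff holds electrons more tightly) and falls down a group (valence electrons are farther from the nucleus).
Neither a single period nor a single group — weigh both effects.
Be > B: this pair runs against the simple trend — see the exception note.
I > Be: the two effects oppose for this pair; the across-period effect wins (1008 vs 900 kJ/mol).
N > I: the two effects oppose for this pair; the down-group effect wins (1402 vs 1008 kJ/mol).
Note the exception: Be has a higher first ionization energy than B, contrary to the simple trend — removing B's lone 2p electron is easier than breaking Be's filled 2s².
Tabulated first ionization energy (kJ/mol): Be 900, B 801, N 1402, I 1008.
So from highest to lowest: N > I > Be > B.

N > I > Be > B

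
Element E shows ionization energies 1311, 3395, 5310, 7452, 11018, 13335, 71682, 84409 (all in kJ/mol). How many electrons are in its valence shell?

Look for the largest jump between consecutive ionization energies: IE7/IE6 ≈ 5.4, far larger than any earlier ratio.
That jump marks the point where a core electron is being removed. So the atom has 6 valence electrons.

6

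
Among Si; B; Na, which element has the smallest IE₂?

Si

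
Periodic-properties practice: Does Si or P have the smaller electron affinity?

Si is in period 3, group 14; P is in period 3, group 15.
Atoms with high Z_eff and room in the valence shell (especially the halogens) have the most exothermic electron affinities.
All lie in period 3; the across-period trend (electron affinity increases left to right) applies, with the exception below.
Note the exception: Si has a higher electron affinity than P, contrary to the simple trend — adding an electron to P's half-filled 3p³ is unfavourable, so Si (3p²) has the more exothermic EA.
Approximate values (kJ/mol): Si 134, P 72.
So P has the smaller electron affinity (P < Si).

P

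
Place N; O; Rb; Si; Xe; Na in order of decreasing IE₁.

N > O > Xe > Si > Na > Rb

IE₁ increases left→right with effective nuclear charge and decreases top→bottom as the valence shell moves farther out.
Here both period and group differ, so the two effects have to be weighed against each other.
Na > Rb: Na sits above Rb in group 1, so the down-group effect alone puts Na higher.
Si > Na: Si lies to the right of Na in period 3, so the across-period effect alone puts Si higher.
Xe > Si: the two effects oppose for this pair; the across-period effect wins (1170 vs 786 kJ/mol).
O > Xe: period and group pull opposite ways; the down-group shift dominates (1314 vs 1170 kJ/mol).
N > O: this pair runs against the simple trend — see the exception note.
Note the exception: N has a higher first ionization energy than O, contrary to the simple trend — pairing an electron in O's 2p⁴ costs repulsion energy, so O ionizes more easily than half-filled N (2p³).
Tabulated first ionization energy (kJ/mol): N 1402, O 1314, Na 496, Si 786, Rb 403, Xe 1170.
So from highest to lowest: N > O > Xe > Si > Na > Rb.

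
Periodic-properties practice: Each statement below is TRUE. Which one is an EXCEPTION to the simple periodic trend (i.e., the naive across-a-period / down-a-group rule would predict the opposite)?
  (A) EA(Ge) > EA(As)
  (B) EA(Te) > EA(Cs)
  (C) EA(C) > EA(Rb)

The general trend: electron affinity increases across a period and decreases down a group.
(A) Ge (period 4, group 14) vs As (period 4, group 15): the stated order contradicts the simple trend.
(B) Te (period 5, group 16) vs Cs (period 6, group 1): the stated order agrees with the simple trend.
(C) C (period 2, group 14) vs Rb (period 5, group 1): the stated order agrees with the simple trend.
The exception is (A): adding an electron to As's half-filled 4p³ is unfavourable, so Ge (4p²) has the more exothermic EA.

(A)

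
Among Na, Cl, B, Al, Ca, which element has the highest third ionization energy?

Na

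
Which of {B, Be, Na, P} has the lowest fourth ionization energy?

P

After 3 electrons have been removed, what remains? B³⁺ is the bare [He] core; Be³⁺ is already 1 electron into the core; Na³⁺ is already 2 electrons into the core; P³⁺ still has 2 valence electrons.
Pulling an electron out of a noble-gas core costs far more than removing a remaining valence electron, so Na, Be and B sit at the high end of IE_4.
Approximate IE_4 values (kJ/mol): B 25026, Be 21007, Na 9543, P 4964.
Hence IE_4: P < Na < Be < B.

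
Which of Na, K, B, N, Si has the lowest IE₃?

Si

IE_3 is the cost of taking one more electron from the +2 cation: Na²⁺ is already 1 electron into the core; K²⁺ is already 1 electron into the core; B²⁺ still has 1 valence electron; N²⁺ still has 3 valence electrons; Si²⁺ still has 2 valence electrons.
Usually core removal costs more than valence removal, but here the competition is close: a tightly held n=2 valence electron can cost more to remove than an n=3 core electron, so the actual values have to decide it.
Valence configurations: B²⁺ [He]2s¹, N²⁺ [He]2s²2p¹, Si²⁺ [Ne]3s².
Tabulated IE_3 (kJ/mol): Na 6910, K 4420, B 3660, N 4578, Si 3232.
Hence IE_3: Si < B < K < N < Na.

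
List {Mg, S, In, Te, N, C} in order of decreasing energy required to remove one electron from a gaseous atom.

N > C > S > Te > Mg > In

C is in period 2, group 14; N is in period 2, group 15; Mg is in period 3, group 2; S is in period 3, group 16; In is in period 5, group 13; Te is in period 5, group 16.
Removing the outermost electron gets harder across a period and easier down a group.
Here both period and group differ, so the two effects have to be weighed against each other.
Mg > In: the two effects oppose for this pair; the down-group effect wins (738 vs 558 kJ/mol).
Te > Mg: period and group pull opposite ways; the across-period shift dominates (869 vs 738 kJ/mol).
S > Te: S sits above Te in group 16, so the down-group effect alone puts S higher.
C > S: period and group pull opposite ways; the down-group shift dominates (1086 vs 1000 kJ/mol).
N > C: both are in period 2; the period trend gives N the larger value.
Tabulated first ionization energy (kJ/mol): C 1086, N 1402, Mg 738, S 1000, In 558, Te 869.
So from highest to lowest: N > C > S > Te > Mg > In.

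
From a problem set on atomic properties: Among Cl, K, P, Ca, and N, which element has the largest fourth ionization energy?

N

The fourth ionization energy removes an electron from the +3 ion. For each element: Cl³⁺ still has 4 valence electrons; K³⁺ is already 2 electrons into the core; P³⁺ still has 2 valence electrons; Ca³⁺ is already 1 electron into the core; N³⁺ still has 2 valence electrons.
Usually core removal costs more than valence removal, but here the competition is close: a tightly held n=2 valence electron can cost more to remove than an n=3 core electron, so the actual values have to decide it.
Valence configurations: Cl³⁺ [Ne]3s²3p², P³⁺ [Ne]3s², N³⁺ [He]2s².
Tabulated IE_4 (kJ/mol): Cl 5159, K 5877, P 4964, Ca 6491, N 7475.
Putting it together, IE_4: P < Cl < K < Ca < N.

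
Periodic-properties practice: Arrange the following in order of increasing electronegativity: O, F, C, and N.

C is in period 2, group 14; N is in period 2, group 15; O is in period 2, group 16; F is in period 2, group 17.
Electronegativity increases across a period and decreases down a group, tracking effective nuclear charge and atomic size.
All lie in period 2, so electronegativity increases left to right.
So from lowest to highest: C < N < O < F.

C < N < O < F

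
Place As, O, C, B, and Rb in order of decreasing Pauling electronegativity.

B is in period 2, group 13; C is in period 2, group 14; O is in period 2, group 16; As is in period 4, group 15; Rb is in period 5, group 1.
Electronegativity increases across a period and decreases down a group, tracking effective nuclear charge and atomic size.
Here both period and group differ, so the two effects have to be weighed against each other.
B > Rb: both effects reinforce here, so B is clearly the higher of the two.
As > B: the two effects oppose for this pair; the across-period effect wins (2.18 vs 2.04).
C > As: the two effects oppose for this pair; the down-group effect wins (2.55 vs 2.18).
O > C: both are in period 2; the period trend gives O the larger value.
Tabulated electronegativity (Pauling): B 2.04, C 2.55, O 3.44, As 2.18, Rb 0.82.
So from highest to lowest: O > C > As > B > Rb.

O, C, As, B, Rb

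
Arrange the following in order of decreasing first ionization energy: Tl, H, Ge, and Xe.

H > Xe > Ge > Tl

H is in period 1, group 1; Ge is in period 4, group 14; Xe is in period 5, group 18; Tl is in period 6, group 13.
Removing the outermost electron gets harder across a period and easier down a group.
Neither a single period nor a single group — weigh both effects.
Ge > Tl: both effects reinforce here, so Ge is clearly the higher of the two.
Xe > Ge: the two effects oppose for this pair; the across-period effect wins (1170 vs 762 kJ/mol).
H > Xe: period and group pull opposite ways; the down-group shift dominates (1312 vs 1170 kJ/mol).
For reference (kJ/mol): H 1312, Ge 762, Xe 1170, Tl 589.
So from highest to lowest: H > Xe > Ge > Tl.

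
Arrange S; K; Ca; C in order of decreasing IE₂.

K > C > S > Ca

Consider each +1 ion: S⁺ still has 5 valence electrons; K⁺ is the bare [Ar] core; Ca⁺ still has 1 valence electron; C⁺ still has 3 valence electrons.
Breaking into a closed-shell core is much more expensive than removing a leftover valence electron — K has the largest IE_2 here.
Valence configurations: S⁺ [Ne]3s²3p³, Ca⁺ [Ar]4s¹, C⁺ [He]2s²2p¹.
Approximate IE_2 values (kJ/mol): S 2252, K 3052, Ca 1145, C 2353.
Overall IE_2 order: Ca < S < C < K.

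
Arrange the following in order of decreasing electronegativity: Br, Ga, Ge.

Ga is in period 4, group 13; Ge is in period 4, group 14; Br is in period 4, group 17.
Atoms toward the upper right of the periodic table pull bonding electrons most strongly.
All lie in period 4, so electronegativity increases left to right.
So from highest to lowest: Br > Ge > Ga.

Br > Ge > Ga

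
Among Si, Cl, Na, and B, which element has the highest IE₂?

Na

After 1 electron has been removed, what remains? Si⁺ still has 3 valence electrons; Cl⁺ still has 6 valence electrons; Na⁺ is the bare [Ne] core; B⁺ still has 2 valence electrons.
Breaking into a closed-shell core is much more expensive than removing a leftover valence electron — Na has the largest IE_2 here.
Valence configurations: Si⁺ [Ne]3s²3p¹, Cl⁺ [Ne]3s²3p⁴, B⁺ [He]2s².
Approximate IE_2 values (kJ/mol): Si 1577, Cl 2298, Na 4562, B 2427.
Hence IE_2: Si < Cl < B < Na.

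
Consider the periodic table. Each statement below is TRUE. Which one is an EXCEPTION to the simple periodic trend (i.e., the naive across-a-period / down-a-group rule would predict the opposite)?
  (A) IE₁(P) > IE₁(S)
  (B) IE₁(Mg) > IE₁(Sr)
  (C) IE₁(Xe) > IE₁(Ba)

The general trend: first ionisation energy increases across a period and decreases down a group.
(A) P (period 3, group 15) vs S (period 3, group 16): the stated order contradicts the simple trend.
(B) Mg (period 3, group 2) vs Sr (period 5, group 2): the stated order agrees with the simple trend.
(C) Xe (period 5, group 18) vs Ba (period 6, group 2): the stated order agrees with the simple trend.
The exception is (A): S (3p⁴) ionizes more easily than half-filled P (3p³) because the paired 3p electron in S is pushed out by e⁻–e⁻ repulsion.

(A)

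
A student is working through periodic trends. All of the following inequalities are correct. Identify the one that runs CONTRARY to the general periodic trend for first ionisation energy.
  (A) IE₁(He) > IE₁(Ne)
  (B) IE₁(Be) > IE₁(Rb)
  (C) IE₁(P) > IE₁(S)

The general trend: first ionisation energy increases across a period and decreases down a group.
(A) He (period 1, group 18) vs Ne (period 2, group 18): the stated order agrees with the simple trend.
(B) Be (period 2, group 2) vs Rb (period 5, group 1): the stated order agrees with the simple trend.
(C) P (period 3, group 15) vs S (period 3, group 16): the stated order contradicts the simple trend.
The exception is (C): S (3p⁴) ionizes more easily than half-filled P (3p³) because the paired 3p electron in S is pushed out by e⁻–e⁻ repulsion.

(C)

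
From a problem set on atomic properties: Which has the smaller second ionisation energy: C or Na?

C

The second ionization energy removes an electron from the +1 ion. For each element: C⁺ still has 3 valence electrons; Na⁺ is the bare [Ne] core.
Breaking into a closed-shell core is much more expensive than removing a leftover valence electron — Na has the largest IE_2 here.
The numbers (kJ/mol): C 2353, Na 4562.
Overall IE_2 order: C < Na.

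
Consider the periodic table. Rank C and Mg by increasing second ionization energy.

The second ionization energy removes an electron from the +1 ion. For each element: C⁺ still has 3 valence electrons; Mg⁺ still has 1 valence electron.
All are still removing valence electrons, so compare the +1 ions as you would atoms: IE_2 generally rises across a period (higher Z_eff) and falls down a group (larger shell), subject to the usual subshell exceptions.
Valence configurations: C⁺ [He]2s²2p¹, Mg⁺ [Ne]3s¹.
Tabulated IE_2 (kJ/mol): C 2353, Mg 1451.
Hence IE_2: Mg < C.

Mg < C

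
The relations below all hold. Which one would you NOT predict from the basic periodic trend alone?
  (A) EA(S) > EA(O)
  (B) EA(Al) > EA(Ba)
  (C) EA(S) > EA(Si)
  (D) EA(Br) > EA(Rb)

The general trend: electron affinity increases across a period and decreases down a group.
(A) S (period 3, group 16) vs O (period 2, group 16): the stated order contradicts the simple trend.
(B) Al (period 3, group 13) vs Ba (period 6, group 2): the stated order agrees with the simple trend.
(C) S (period 3, group 16) vs Si (period 3, group 14): the stated order agrees with the simple trend.
(D) Br (period 4, group 17) vs Rb (period 5, group 1): the stated order agrees with the simple trend.
The exception is (A): the compact 2p subshell of O repels the added electron more than S's larger 3p does.

(A)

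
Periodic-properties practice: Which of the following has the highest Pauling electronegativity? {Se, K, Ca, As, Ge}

K is in period 4, group 1; Ca is in period 4, group 2; Ge is in period 4, group 14; As is in period 4, group 15; Se is in period 4, group 16.
Smaller atoms with higher effective nuclear charge are more electronegative.
All lie in period 4, so electronegativity increases left to right.
The highest Pauling electronegativity among these belongs to Se.

Se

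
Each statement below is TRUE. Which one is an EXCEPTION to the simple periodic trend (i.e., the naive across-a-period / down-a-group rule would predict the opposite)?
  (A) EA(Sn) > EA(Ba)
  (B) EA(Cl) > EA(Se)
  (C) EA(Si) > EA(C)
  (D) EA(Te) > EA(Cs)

The general trend: electron affinity increases across a period and decreases down a group.
(A) Sn (period 5, group 14) vs Ba (period 6, group 2): the stated order agrees with the simple trend.
(B) Cl (period 3, group 17) vs Se (period 4, group 16): the stated order agrees with the simple trend.
(C) Si (period 3, group 14) vs C (period 2, group 14): the stated order contradicts the simple trend.
(D) Te (period 5, group 16) vs Cs (period 6, group 1): the stated order agrees with the simple trend.
The exception is (C): Si's larger, more diffuse 3p orbitals accept an added electron slightly more readily than C's compact 2p.

(C)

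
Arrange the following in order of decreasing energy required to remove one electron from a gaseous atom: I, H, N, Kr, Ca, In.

N, Kr, H, I, Ca, In

H is in period 1, group 1; N is in period 2, group 15; Ca is in period 4, group 2; Kr is in period 4, group 18; In is in period 5, group 13; I is in period 5, group 17.
IE₁ increases left→right with effective nuclear charge and decreases top→bottom as the valence shell moves farther out.
Neither a single period nor a single group — weigh both effects.
Ca > In: period and group pull opposite ways; the down-group shift dominates (590 vs 558 kJ/mol).
I > Ca: period and group pull opposite ways; the across-period shift dominates (1008 vs 590 kJ/mol).
H > I: the two effects oppose for this pair; the down-group effect wins (1312 vs 1008 kJ/mol).
Kr > H: the two effects oppose for this pair; the across-period effect wins (1351 vs 1312 kJ/mol).
N > Kr: period and group pull opposite ways; the down-group shift dominates (1402 vs 1351 kJ/mol).
Approximate values (kJ/mol): H 1312, N 1402, Ca 590, Kr 1351, In 558, I 1008.
So from highest to lowest: N > Kr > H > I > Ca > In.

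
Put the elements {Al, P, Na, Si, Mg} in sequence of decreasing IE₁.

First ionization energy rises across a period (greater Z_eff holds electrons more tightly) and falls down a group (valence electrons are farther from the nucleus).
All lie in period 3; the across-period trend (first ionization energy increases left to right) applies, with the exception below.
Note the exception: Mg has a higher first ionization energy than Al, contrary to the simple trend — Al's single 3p electron is easier to remove than one from Mg's filled 3s².
Approximate values (kJ/mol): Na 496, Mg 738, Al 578, Si 786, P 1012.
So from highest to lowest: P > Si > Mg > Al > Na.

P, Si, Mg, Al, Na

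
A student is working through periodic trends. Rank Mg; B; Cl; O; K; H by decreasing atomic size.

K > Mg > Cl > B > O > H

Radius decreases left→right (rising Z_eff, same n) and increases top→bottom (higher n).
Here both period and group differ, so the two effects have to be weighed against each other.
O > H: period and group pull opposite ways; the down-group shift dominates (63 vs 32 pm).
B > O: B lies to the left of O in period 2, so the across-period effect alone puts B larger.
Cl > B: the two effects oppose for this pair; the down-group effect wins (99 vs 85 pm).
Mg > Cl: both are in period 3; the period trend gives Mg the larger value.
K > Mg: both effects reinforce here, so K is clearly the larger of the two.
Approximate values (pm): H 32, B 85, O 63, Mg 139, Cl 99, K 196.
So from largest to smallest: K > Mg > Cl > B > O > H.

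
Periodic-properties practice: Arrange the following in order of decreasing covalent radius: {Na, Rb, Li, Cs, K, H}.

Moving right in a period, electrons are added to the same shell under a stronger nuclear pull, so atoms get smaller; moving down, a new shell is opened and atoms get larger.
All are in group 1, so atomic radius increases down the group.
So from largest to smallest: Cs > Rb > K > Na > Li > H.

Cs > Rb > K > Na > Li > H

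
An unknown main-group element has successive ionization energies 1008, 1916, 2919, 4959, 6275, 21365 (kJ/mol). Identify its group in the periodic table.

Look for the largest jump between consecutive ionization energies: IE6/IE5 ≈ 3.4, far larger than any earlier ratio.
That jump marks the point where a core electron is being removed. So the atom has 5 valence electrons.
A main-group element with 5 valence electrons is in group 15.

Group 15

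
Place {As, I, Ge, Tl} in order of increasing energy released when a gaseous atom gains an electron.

Tl < As < Ge < I

Ge is in period 4, group 14; As is in period 4, group 15; I is in period 5, group 17; Tl is in period 6, group 13.
Atoms with high Z_eff and room in the valence shell (especially the halogens) have the most exothermic electron affinities.
Here both period and group differ, so the two effects have to be weighed against each other.
As > Tl: both effects reinforce here, so As is clearly the higher of the two.
Ge > As: this pair runs against the simple trend — see the exception note.
I > Ge: the two effects oppose for this pair; the across-period effect wins (295 vs 119 kJ/mol).
Note the exception: Ge has a higher electron affinity than As, contrary to the simple trend — adding an electron to As's half-filled 4p³ is unfavourable, so Ge (4p²) has the more exothermic EA.
Tabulated electron affinity (kJ/mol): Ge 119, As 78, I 295, Tl 19.
So from lowest to highest: Tl < As < Ge < I.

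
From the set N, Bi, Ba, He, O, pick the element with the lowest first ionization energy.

Ba

Across a period the outer electron is held more tightly (higher IE₁); down a group it sits in a higher shell, more shielded, and comes off more easily.
Here both period and group differ, so the two effects have to be weighed against each other.
Bi > Ba: Bi lies to the right of Ba in period 6, so the across-period effect alone puts Bi higher.
O > Bi: both effects reinforce here, so O is clearly the higher of the two.
N > O: this pair runs against the simple trend — see the exception note.
He > N: relative to N, both the across-period and down-group shifts push He's first ionization energy up.
Note the exception: N has a higher first ionization energy than O, contrary to the simple trend — pairing an electron in O's 2p⁴ costs repulsion energy, so O ionizes more easily than half-filled N (2p³).
Tabulated first ionization energy (kJ/mol): He 2372, N 1402, O 1314, Ba 503, Bi 703.
The lowest first ionization energy among these belongs to Ba.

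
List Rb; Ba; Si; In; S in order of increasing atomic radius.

Si is in period 3, group 14; S is in period 3, group 16; Rb is in period 5, group 1; In is in period 5, group 13; Ba is in period 6, group 2.
Atomic radius shrinks across a period as nuclear charge pulls the same shell inward, and grows down a group as new shells are added.
Neither a single period nor a single group — weigh both effects.
Si > S: Si lies to the left of S in period 3, so the across-period effect alone puts Si larger.
In > Si: both effects reinforce here, so In is clearly the larger of the two.
Ba > In: relative to In, both the across-period and down-group shifts push Ba's atomic radius up.
Rb > Ba: the two effects oppose for this pair; the across-period effect wins (210 vs 196 pm).
For reference (pm): Si 116, S 103, Rb 210, In 142, Ba 196.
So from smallest to largest: S < Si < In < Ba < Rb.

S, Si, In, Ba, Rb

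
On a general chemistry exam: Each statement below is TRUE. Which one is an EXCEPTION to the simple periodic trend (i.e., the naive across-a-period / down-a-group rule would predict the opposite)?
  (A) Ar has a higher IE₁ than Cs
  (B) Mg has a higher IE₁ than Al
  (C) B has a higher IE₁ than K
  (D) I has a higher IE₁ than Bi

The general trend: IE₁ increases across a period and decreases down a group.
(A) Ar (period 3, group 18) vs Cs (period 6, group 1): the stated order agrees with the simple trend.
(B) Mg (period 3, group 2) vs Al (period 3, group 13): the stated order contradicts the simple trend.
(C) B (period 2, group 13) vs K (period 4, group 1): the stated order agrees with the simple trend.
(D) I (period 5, group 17) vs Bi (period 6, group 15): the stated order agrees with the simple trend.
The exception is (B): Al's single 3p electron is easier to remove than one from Mg's filled 3s².

(B)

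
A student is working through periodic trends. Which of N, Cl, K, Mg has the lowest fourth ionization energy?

The fourth ionization energy removes an electron from the +3 ion. For each element: N³⁺ still has 2 valence electrons; Cl³⁺ still has 4 valence electrons; K³⁺ is already 2 electrons into the core; Mg³⁺ is already 1 electron into the core.
Usually core removal costs more than valence removal, but here the competition is close: a tightly held n=2 valence electron can cost more to remove than an n=3 core electron, so the actual values have to decide it.
Valence configurations: N³⁺ [He]2s², Cl³⁺ [Ne]3s²3p².
The numbers (kJ/mol): N 7475, Cl 5159, K 5877, Mg 10543.
Hence IE_4: Cl < K < N < Mg.

Cl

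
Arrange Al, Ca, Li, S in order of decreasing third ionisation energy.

Li > Ca > S > Al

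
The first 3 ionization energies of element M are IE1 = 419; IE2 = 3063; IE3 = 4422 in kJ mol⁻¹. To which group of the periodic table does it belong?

Look for the largest jump between consecutive ionization energies: IE2/IE1 ≈ 7.3, far larger than any earlier ratio.
That jump marks the point where a core electron is being removed. So the atom has 1 valence electron.
A main-group element with 1 valence electron is in group 1.

Group 1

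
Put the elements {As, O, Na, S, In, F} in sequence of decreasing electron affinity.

O is in period 2, group 16; F is in period 2, group 17; Na is in period 3, group 1; S is in period 3, group 16; As is in period 4, group 15; In is in period 5, group 13.
Electron affinity generally becomes more exothermic across a period toward the halogens and less exothermic down a group.
These span different periods and groups, so the two trends combine.
Na > In: the two effects oppose for this pair; the down-group effect wins (53 vs 29 kJ/mol).
As > Na: the two effects oppose for this pair; the across-period effect wins (78 vs 53 kJ/mol).
O > As: relative to As, both the across-period and down-group shifts push O's electron affinity up.
S > O: this pair runs against the simple trend — see the exception note.
F > S: both effects reinforce here, so F is clearly the higher of the two.
Note the exception: S has a higher electron affinity than O, contrary to the simple trend — the compact 2p subshell of O repels the added electron more than S's larger 3p does.
Tabulated electron affinity (kJ/mol): O 141, F 328, Na 53, S 200, As 78, In 29.
So from highest to lowest: F > S > O > As > Na > In.

F > S > O > As > Na > In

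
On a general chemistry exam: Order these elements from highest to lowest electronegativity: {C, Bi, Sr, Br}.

C is in period 2, group 14; Br is in period 4, group 17; Sr is in period 5, group 2; Bi is in period 6, group 15.
Atoms toward the upper right of the periodic table pull bonding electrons most strongly.
Neither a single period nor a single group — weigh both effects.
Bi > Sr: the two effects oppose for this pair; the across-period effect wins (2.02 vs 0.95).
C > Bi: the two effects oppose for this pair; the down-group effect wins (2.55 vs 2.02).
Br > C: period and group pull opposite ways; the across-period shift dominates (2.96 vs 2.55).
Tabulated electronegativity (Pauling): C 2.55, Br 2.96, Sr 0.95, Bi 2.02.
So from highest to lowest: Br > C > Bi > Sr.

Br > C > Bi > Sr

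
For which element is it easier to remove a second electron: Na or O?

O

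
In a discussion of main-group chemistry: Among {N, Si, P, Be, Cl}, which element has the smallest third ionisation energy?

P

The third ionization energy removes an electron from the +2 ion. For each element: N²⁺ still has 3 valence electrons; Si²⁺ still has 2 valence electrons; P²⁺ still has 3 valence electrons; Be²⁺ is the bare [He] core; Cl²⁺ still has 5 valence electrons.
Pulling an electron out of a noble-gas core costs far more than removing a remaining valence electron, so Be sits at the high end of IE_3.
Valence configurations: N²⁺ [He]2s²2p¹, Si²⁺ [Ne]3s², P²⁺ [Ne]3s²3p¹, Cl²⁺ [Ne]3s²3p³.
P²⁺ loses a lone 3p electron whereas Si²⁺ must break into a filled 3s² pair, so IE_3(Si) > IE_3(P) even though P has the higher nuclear charge.
The numbers (kJ/mol): N 4578, Si 3232, P 2914, Be 14849, Cl 3822.
Putting it together, IE_3: P < Si < Cl < N < Be.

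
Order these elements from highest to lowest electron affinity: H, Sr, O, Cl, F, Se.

Cl > F > Se > O > H > Sr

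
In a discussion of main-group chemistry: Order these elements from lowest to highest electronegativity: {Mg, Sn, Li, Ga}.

Li, Mg, Ga, Sn

Li is in period 2, group 1; Mg is in period 3, group 2; Ga is in period 4, group 13; Sn is in period 5, group 14.
Electronegativity increases across a period and decreases down a group, tracking effective nuclear charge and atomic size.
These sit on a diagonal, where the across-period and down-group effects partly cancel.
Mg > Li: the two effects oppose for this pair; the across-period effect wins (1.31 vs 0.98).
Ga > Mg: the two effects oppose for this pair; the across-period effect wins (1.81 vs 1.31).
Sn > Ga: the two effects oppose for this pair; the across-period effect wins (1.96 vs 1.81).
For reference (Pauling): Li 0.98, Mg 1.31, Ga 1.81, Sn 1.96.
So from lowest to highest: Li < Mg < Ga < Sn.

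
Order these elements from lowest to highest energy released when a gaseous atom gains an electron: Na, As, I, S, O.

Na, As, O, S, I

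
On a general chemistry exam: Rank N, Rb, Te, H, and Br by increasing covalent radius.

H < N < Br < Te < Rb

H is in period 1, group 1; N is in period 2, group 15; Br is in period 4, group 17; Rb is in period 5, group 1; Te is in period 5, group 16.
Radius decreases left→right (rising Z_eff, same n) and increases top→bottom (higher n).
These span different periods and groups, so the two trends combine.
N > H: the two effects oppose for this pair; the down-group effect wins (71 vs 32 pm).
Br > N: the two effects oppose for this pair; the down-group effect wins (114 vs 71 pm).
Te > Br: relative to Br, both the across-period and down-group shifts push Te's atomic radius up.
Rb > Te: Rb lies to the left of Te in period 5, so the across-period effect alone puts Rb larger.
Tabulated atomic radius (pm): H 32, N 71, Br 114, Rb 210, Te 136.
So from smallest to largest: H < N < Br < Te < Rb.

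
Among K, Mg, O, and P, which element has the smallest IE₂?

Mg

Consider each +1 ion: K⁺ is the bare [Ar] core; Mg⁺ still has 1 valence electron; O⁺ still has 5 valence electrons; P⁺ still has 4 valence electrons.
Usually core removal costs more than valence removal, but here the competition is close: a tightly held n=2 valence electron can cost more to remove than an n=3 core electron, so the actual values have to decide it.
Valence configurations: Mg⁺ [Ne]3s¹, O⁺ [He]2s²2p³, P⁺ [Ne]3s²3p².
Tabulated IE_2 (kJ/mol): K 3052, Mg 1451, O 3388, P 1907.
Hence IE_2: Mg < P < K < O.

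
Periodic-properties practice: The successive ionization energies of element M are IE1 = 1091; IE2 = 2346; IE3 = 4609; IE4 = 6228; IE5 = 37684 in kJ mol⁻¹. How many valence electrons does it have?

4

Look for the largest jump between consecutive ionization energies: IE5/IE4 ≈ 6.1, far larger than any earlier ratio.
That jump marks the point where a core electron is being removed. So the atom has 4 valence electrons.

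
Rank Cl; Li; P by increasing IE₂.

P < Cl < Li

IE_2 is the cost of taking one more electron from the +1 cation: Cl⁺ still has 6 valence electrons; Li⁺ is the bare [He] core; P⁺ still has 4 valence electrons.
Core electrons are held far more tightly than valence electrons, so Li tops the IE_2 order.
Valence configurations: Cl⁺ [Ne]3s²3p⁴, P⁺ [Ne]3s²3p².
Tabulated IE_2 (kJ/mol): Cl 2298, Li 7298, P 1907.
Putting it together, IE_2: P < Cl < Li.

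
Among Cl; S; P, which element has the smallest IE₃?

After 2 electrons have been removed, what remains? Cl²⁺ still has 5 valence electrons; S²⁺ still has 4 valence electrons; P²⁺ still has 3 valence electrons.
All are still removing valence electrons, so compare the +2 ions as you would atoms: IE_3 generally rises across a period (higher Z_eff) and falls down a group (larger shell), subject to the usual subshell exceptions.
Valence configurations: Cl²⁺ [Ne]3s²3p³, S²⁺ [Ne]3s²3p², P²⁺ [Ne]3s²3p¹.
The numbers (kJ/mol): Cl 3822, S 3357, P 2914.
So the third ionization energies run P < S < Cl.

P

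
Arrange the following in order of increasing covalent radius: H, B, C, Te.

H, C, B, Te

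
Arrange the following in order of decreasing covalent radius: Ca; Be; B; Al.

Moving right in a period, electrons are added to the same shell under a stronger nuclear pull, so atoms get smaller; moving down, a new shell is opened and atoms get larger.
Here both period and group differ, so the two effects have to be weighed against each other.
Be > B: Be lies to the left of B in period 2, so the across-period effect alone puts Be larger.
Al > Be: period and group pull opposite ways; the down-group shift dominates (126 vs 102 pm).
Ca > Al: both effects reinforce here, so Ca is clearly the larger of the two.
Approximate values (pm): Be 102, B 85, Al 126, Ca 171.
So from largest to smallest: Ca > Al > Be > B.

Ca, Al, Be, B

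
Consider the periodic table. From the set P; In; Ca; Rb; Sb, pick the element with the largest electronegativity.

P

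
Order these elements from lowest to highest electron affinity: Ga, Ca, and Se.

Ca is in period 4, group 2; Ga is in period 4, group 13; Se is in period 4, group 16.
Atoms with high Z_eff and room in the valence shell (especially the halogens) have the most exothermic electron affinities.
All lie in period 4, so electron affinity increases left to right.
So from lowest to highest: Ca < Ga < Se.

Ca < Ga < Se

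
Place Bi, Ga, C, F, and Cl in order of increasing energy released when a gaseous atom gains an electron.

Ga < Bi < C < F < Cl

Electron affinity generally becomes more exothermic across a period toward the halogens and less exothermic down a group.
These span different periods and groups, so the two trends combine.
Bi > Ga: the two effects oppose for this pair; the across-period effect wins (91 vs 29 kJ/mol).
C > Bi: the two effects oppose for this pair; the down-group effect wins (122 vs 91 kJ/mol).
F > C: both are in period 2; the period trend gives F the larger value.
Cl > F: this pair runs against the simple trend — see the exception note.
Note the exception: Cl has a higher electron affinity than F, contrary to the simple trend — F's small 2p subshell makes the incoming electron feel strong e⁻–e⁻ repulsion, so Cl actually releases more energy on gaining an electron.
Approximate values (kJ/mol): C 122, F 328, Cl 349, Ga 29, Bi 91.
So from lowest to highest: Ga < Bi < C < F < Cl.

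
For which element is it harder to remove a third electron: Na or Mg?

Mg

The third ionization energy removes an electron from the +2 ion. For each element: Na²⁺ is already 1 electron into the core; Mg²⁺ is the bare [Ne] core.
All of these are removing an electron from a noble-gas core or deeper; the smaller core (lower principal quantum number) is held far more tightly, and within a period the higher nuclear charge binds the same core more tightly.
The numbers (kJ/mol): Na 6910, Mg 7733.
Hence IE_3: Na < Mg.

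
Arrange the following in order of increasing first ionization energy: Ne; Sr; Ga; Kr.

Ne is in period 2, group 18; Ga is in period 4, group 13; Kr is in period 4, group 18; Sr is in period 5, group 2.
Removing the outermost electron gets harder across a period and easier down a group.
These span different periods and groups, so the two trends combine.
Ga > Sr: relative to Sr, both the across-period and down-group shifts push Ga's first ionization energy up.
Kr > Ga: both are in period 4; the period trend gives Kr the larger value.
Ne > Kr: Ne sits above Kr in group 18, so the down-group effect alone puts Ne higher.
Tabulated first ionization energy (kJ/mol): Ne 2081, Ga 579, Kr 1351, Sr 550.
So from lowest to highest: Sr < Ga < Kr < Ne.

Sr < Ga < Kr < Ne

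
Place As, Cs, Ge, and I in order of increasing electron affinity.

Cs < As < Ge < I

Ge is in period 4, group 14; As is in period 4, group 15; I is in period 5, group 17; Cs is in period 6, group 1.
Adding an electron releases more energy for atoms nearer the top right (short of the noble gases).
Here both period and group differ, so the two effects have to be weighed against each other.
As > Cs: relative to Cs, both the across-period and down-group shifts push As's electron affinity up.
Ge > As: this pair runs against the simple trend — see the exception note.
I > Ge: the two effects oppose for this pair; the across-period effect wins (295 vs 119 kJ/mol).
Note the exception: Ge has a higher electron affinity than As, contrary to the simple trend — adding an electron to As's half-filled 4p³ is unfavourable, so Ge (4p²) has the more exothermic EA.
For reference (kJ/mol): Ge 119, As 78, I 295, Cs 46.
So from lowest to highest: Cs < As < Ge < I.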